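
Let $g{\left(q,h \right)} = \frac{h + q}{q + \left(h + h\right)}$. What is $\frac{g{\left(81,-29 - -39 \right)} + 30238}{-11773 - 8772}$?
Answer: $- \frac{3054129}{2075045} \approx -1.4718$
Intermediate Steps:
$g{\left(q,h \right)} = \frac{h + q}{q + 2 h}$
$\frac{g{\left(81,-29 - -39 \right)} + 30238}{-11773 - 8772} = \frac{\frac{\left(-29 - -39\right) + 81}{81 + 2 \left(-29 - -39\right)} + 30238}{-11773 - 8772} = \frac{\frac{\left(-29 + 39\right) + 81}{81 + 2 \left(-29 + 39\right)} + 30238}{-20545} = \left(\frac{10 + 81}{81 + 2 \cdot 10} + 30238\right) \left(- \frac{1}{20545}\right) = \left(\frac{1}{81 + 20} \cdot 91 + 30238\right) \left(- \frac{1}{20545}\right) = \left(\frac{1}{101} \cdot 91 + 30238\right) \left(- \frac{1}{20545}\right) = \left(\frac{91}{101} + 30238\right) \left(- \frac{1}{20545}\right) = \frac{3054129}{101} \left(- \frac{1}{20545}\right) = - \frac{3054129}{2075045}$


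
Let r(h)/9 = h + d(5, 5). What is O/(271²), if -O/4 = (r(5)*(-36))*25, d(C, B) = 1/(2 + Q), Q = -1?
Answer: 194400/73441 ≈ 2.6470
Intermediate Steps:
d(C, B) = 1 (d(C, B) = 1/(2 - 1) = 1/1 = 1)
r(h) = 9 + 9*h (r(h) = 9*(h + 1) = 9*(1 + h) = 9 + 9*h)
O = 194400 (O = -4*(9 + 9*5)*(-36)*25 = -4*(9 + 45)*(-36)*25 = -4*54*(-36)*25 = -(-7776)*25 = -4*(-48600) = 194400)
O/(271²) = 194400/(271²) = 194400/73441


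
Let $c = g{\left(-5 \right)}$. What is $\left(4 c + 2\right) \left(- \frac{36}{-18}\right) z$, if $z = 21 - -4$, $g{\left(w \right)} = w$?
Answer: $-900$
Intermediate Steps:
$c = -5$
$z = 25$ ($z = 21 + 4 = 25$)
$\left(4 c + 2\right) \left(- \frac{36}{-18}\right) z = \left(4 \left(-5\right) + 2\right) \left(- \frac{36}{-18}\right) 25 = \left(-20 + 2\right) \left(\left(-36\right) \left(- \frac{1}{18}\right)\right) 25 = \left(-18\right) 2 \cdot 25 = \left(-36\right) 25 = -900$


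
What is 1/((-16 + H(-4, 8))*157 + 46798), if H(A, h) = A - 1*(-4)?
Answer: 1/44286 ≈ 2.2580e-5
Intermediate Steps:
H(A, h) = 4 + A (H(A, h) = A + 4 = 4 + A)
1/((-16 + H(-4, 8))*157 + 46798) = 1/((-16 + (4 - 4))*157 + 46798) = 1/((-16 + 0)*157 + 46798) = 1/(-16*157 + 46798) = 1/(-2512 + 46798) = 1/44286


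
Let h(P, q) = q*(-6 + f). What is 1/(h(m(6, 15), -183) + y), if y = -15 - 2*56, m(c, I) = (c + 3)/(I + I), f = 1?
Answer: 1/788 ≈ 0.0012690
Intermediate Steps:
m(c, I) = (3 + c)/(2*I) (m(c, I) = (3 + c)/((2*I)) = (3 + c)*(1/(2*I)) = (3 + c)/(2*I))
h(P, q) = -5*q (h(P, q) = q*(-6 + 1) = q*(-5) = -5*q)
y = -127 (y = -15 - 112 = -127)
1/(h(m(6, 15), -183) + y) = 1/(-5*(-183) - 127) = 1/(915 - 127) = 1/788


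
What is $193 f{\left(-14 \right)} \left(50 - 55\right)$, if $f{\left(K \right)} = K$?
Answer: $13510$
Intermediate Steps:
$193 f{\left(-14 \right)} \left(50 - 55\right) = 193 \left(-14\right) \left(50 - 55\right) = - 2702 \left(50 - 55\right) = \left(-2702\right) \left(-5\right) = 13510$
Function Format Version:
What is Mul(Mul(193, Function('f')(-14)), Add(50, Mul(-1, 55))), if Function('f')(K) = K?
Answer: 13510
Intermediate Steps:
Mul(Mul(193, Function('f')(-14)), Add(50, Mul(-1, 55))) = Mul(Mul(193, -14), Add(50, Mul(-1, 55))) = Mul(-2702, Add(50, -55)) = Mul(-2702, -5) = 13510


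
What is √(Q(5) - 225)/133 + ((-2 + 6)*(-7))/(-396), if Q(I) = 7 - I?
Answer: 7/99 + I*√223/133 ≈ 0.070707 + 0.11228*I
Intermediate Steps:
√(Q(5) - 225)/133 + ((-2 + 6)*(-7))/(-396) = √((7 - 1*5) - 225)/133 + ((-2 + 6)*(-7))/(-396) = √((7 - 5) - 225)*(1/133) + (4*(-7))*(-1/396) = √(2 - 225)*(1/133) - 28*(-1/396) = √(-223)*(1/133) + 7/99 = (I*√223)*(1/133) + 7/99 = I*√223/133 + 7/99 = 7/99 + I*√223/133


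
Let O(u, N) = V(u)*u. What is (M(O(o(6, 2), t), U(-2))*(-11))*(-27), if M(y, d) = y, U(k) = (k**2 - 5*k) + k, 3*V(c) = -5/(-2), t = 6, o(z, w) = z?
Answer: 1485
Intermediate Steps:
V(c) = 5/6 (V(c) = (-5/(-2))/3 = (-5*(-1/2))/3 = (1/3)*(5/2) = 5/6)
O(u, N) = 5*u/6
U(k) = k**2 - 4*k
(M(O(o(6, 2), t), U(-2))*(-11))*(-27) = (((5/6)*6)*(-11))*(-27) = (5*(-11))*(-27) = -55*(-27) = 1485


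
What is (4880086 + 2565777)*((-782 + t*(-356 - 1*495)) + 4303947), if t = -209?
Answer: 33365090803712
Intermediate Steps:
(4880086 + 2565777)*((-782 + t*(-356 - 1*495)) + 4303947) = (4880086 + 2565777)*((-782 - 209*(-356 - 1*495)) + 4303947) = 7445863*((-782 - 209*(-356 - 495)) + 4303947) = 7445863*((-782 - 209*(-851)) + 4303947) = 7445863*((-782 + 177859) + 4303947) = 7445863*(177077 + 4303947) = 7445863*4481024 = 33365090803712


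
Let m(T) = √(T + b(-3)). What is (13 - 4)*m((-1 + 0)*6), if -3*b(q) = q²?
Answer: 27*I ≈ 27.0*I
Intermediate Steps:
b(q) = -q²/3
m(T) = √(-3 + T) (m(T) = √(T - ⅓*(-3)²) = √(T - ⅓*9) = √(T - 3) = √(-3 + T))
(13 - 4)*m((-1 + 0)*6) = (13 - 4)*√(-3 + (-1 + 0)*6) = 9*√(-3 - 1*6) = 9*√(-3 - 6) = 9*√(-9) = 9*(3*I) = 27*I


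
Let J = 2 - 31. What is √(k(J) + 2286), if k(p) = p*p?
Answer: √3127 ≈ 55.920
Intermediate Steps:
J = -29
k(p) = p²
√(k(J) + 2286) = √((-29)² + 2286) = √(841 + 2286) = √3127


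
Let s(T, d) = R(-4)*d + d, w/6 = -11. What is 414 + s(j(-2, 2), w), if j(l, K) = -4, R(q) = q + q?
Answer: 876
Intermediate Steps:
w = -66 (w = 6*(-11) = -66)
R(q) = 2*q
s(T, d) = -7*d (s(T, d) = (2*(-4))*d + d = -8*d + d = -7*d)
414 + s(j(-2, 2), w) = 414 - 7*(-66) = 414 + 462 = 876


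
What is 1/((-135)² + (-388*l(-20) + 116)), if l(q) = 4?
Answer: 1/16789 ≈ 5.9563e-5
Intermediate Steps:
1/((-135)² + (-388*l(-20) + 116)) = 1/((-135)² + (-388*4 + 116)) = 1/(18225 + (-1552 + 116)) = 1/(18225 - 1436) = 1/16789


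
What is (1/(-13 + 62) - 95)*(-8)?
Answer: 37232/49 ≈ 759.84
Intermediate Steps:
(1/(-13 + 62) - 95)*(-8) = (1/49 - 95)*(-8) = -4654/49*(-8) = 37232/49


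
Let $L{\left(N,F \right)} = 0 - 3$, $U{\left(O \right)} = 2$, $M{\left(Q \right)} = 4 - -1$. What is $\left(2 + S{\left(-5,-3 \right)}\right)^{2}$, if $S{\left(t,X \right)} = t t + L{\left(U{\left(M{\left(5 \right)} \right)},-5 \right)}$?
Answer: $576$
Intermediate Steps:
$M{\left(Q \right)} = 5$ ($M{\left(Q \right)} = 4 + 1 = 5$)
$L{\left(N,F \right)} = -3$ ($L{\left(N,F \right)} = 0 - 3 = -3$)
$S{\left(t,X \right)} = -3 + t^{2}$ ($S{\left(t,X \right)} = t t - 3 = t^{2} - 3 = -3 + t^{2}$)
$\left(2 + S{\left(-5,-3 \right)}\right)^{2} = \left(2 - \left(3 - \left(-5\right)^{2}\right)\right)^{2} = \left(2 + \left(-3 + 25\right)\right)^{2} = \left(2 + 22\right)^{2} = 24^{2} = 576$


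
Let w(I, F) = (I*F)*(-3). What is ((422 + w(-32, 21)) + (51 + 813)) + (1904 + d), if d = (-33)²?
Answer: 6295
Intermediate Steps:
w(I, F) = -3*F*I (w(I, F) = (F*I)*(-3) = -3*F*I)
d = 1089
((422 + w(-32, 21)) + (51 + 813)) + (1904 + d) = ((422 - 3*21*(-32)) + (51 + 813)) + (1904 + 1089) = ((422 + 2016) + 864) + 2993 = (2438 + 864) + 2993 = 3302 + 2993 = 6295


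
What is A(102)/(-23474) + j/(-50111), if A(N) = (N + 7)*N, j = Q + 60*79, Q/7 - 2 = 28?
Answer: -336665199/588152807 ≈ -0.57241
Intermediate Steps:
Q = 210 (Q = 14 + 7*28 = 14 + 196 = 210)
j = 4950 (j = 210 + 60*79 = 210 + 4740 = 4950)
A(N) = N*(7 + N) (A(N) = (7 + N)*N = N*(7 + N))
A(102)/(-23474) + j/(-50111) = (102*(7 + 102))/(-23474) + 4950/(-50111) = (102*109)*(-1/23474) + 4950*(-1/50111) = 11118*(-1/23474) - 4950/50111 = -5559/11737 - 4950/50111 = -336665199/588152807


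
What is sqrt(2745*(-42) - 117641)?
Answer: I*sqrt(232931) ≈ 482.63*I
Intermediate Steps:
sqrt(2745*(-42) - 117641) = sqrt(-115290 - 117641) = sqrt(-232931) = I*sqrt(232931)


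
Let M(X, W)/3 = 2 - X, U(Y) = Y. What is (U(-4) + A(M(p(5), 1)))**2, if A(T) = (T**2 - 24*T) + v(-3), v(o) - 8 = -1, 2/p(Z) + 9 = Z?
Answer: 233289/16 ≈ 14581.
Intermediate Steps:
p(Z) = 2/(-9 + Z)
v(o) = 7 (v(o) = 8 - 1 = 7)
M(X, W) = 6 - 3*X (M(X, W) = 3*(2 - X) = 6 - 3*X)
A(T) = 7 + T**2 - 24*T (A(T) = (T**2 - 24*T) + 7 = 7 + T**2 - 24*T)
(U(-4) + A(M(p(5), 1)))**2 = (-4 + (7 + (6 - 6/(-9 + 5))**2 - 24*(6 - 6/(-9 + 5))))**2 = (-4 + (7 + (6 - 6/(-4))**2 - 24*(6 - 6/(-4))))**2 = (-4 + (7 + (6 - 6*(-1)/4)**2 - 24*(6 - 6*(-1)/4)))**2 = (-4 + (7 + (6 - 3*(-1/2))**2 - 24*(6 - 3*(-1/2))))**2 = (-4 + (7 + (6 + 3/2)**2 - 24*(6 + 3/2)))**2 = (-4 + (7 + (15/2)**2 - 24*15/2))**2 = (-4 + (7 + 225/4 - 180))**2 = (-4 - 467/4)**2 = (-483/4)**2 = 233289/16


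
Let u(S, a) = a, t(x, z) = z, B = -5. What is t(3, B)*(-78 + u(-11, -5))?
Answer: 415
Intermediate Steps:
t(3, B)*(-78 + u(-11, -5)) = -5*(-78 - 5) = -5*(-83) = 415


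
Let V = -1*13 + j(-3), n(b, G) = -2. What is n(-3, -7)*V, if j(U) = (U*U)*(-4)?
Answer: 98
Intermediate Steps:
j(U) = -4*U² (j(U) = U²*(-4) = -4*U²)
V = -49 (V = -1*13 - 4*(-3)² = -13 - 4*9 = -13 - 36 = -49)
n(-3, -7)*V = -2*(-49) = 98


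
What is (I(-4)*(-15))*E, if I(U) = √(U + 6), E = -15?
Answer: 225*√2 ≈ 318.20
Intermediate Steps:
I(U) = √(6 + U)
(I(-4)*(-15))*E = (√(6 - 4)*(-15))*(-15) = (√2*(-15))*(-15) = -15*√2*(-15) = 225*√2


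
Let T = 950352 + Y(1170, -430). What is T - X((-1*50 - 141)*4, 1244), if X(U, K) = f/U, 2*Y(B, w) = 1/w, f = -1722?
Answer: 156104449099/164260 ≈ 9.5035e+5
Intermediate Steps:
Y(B, w) = 1/(2*w)
T = 817302719/860 (T = 950352 + (½)/(-430) = 950352 + (½)*(-1/430) = 950352 - 1/860 = 817302719/860 ≈ 9.5035e+5)
X(U, K) = -1722/U
T - X((-1*50 - 141)*4, 1244) = 817302719/860 - (-1722)/((-1*50 - 141)*4) = 817302719/860 - (-1722)/((-50 - 141)*4) = 817302719/860 - (-1722)/((-191*4)) = 817302719/860 - (-1722)/(-764) = 817302719/860 - (-1722)*(-1)/764 = 817302719/860 - 1*861/382 = 817302719/860 - 861/382 = 156104449099/164260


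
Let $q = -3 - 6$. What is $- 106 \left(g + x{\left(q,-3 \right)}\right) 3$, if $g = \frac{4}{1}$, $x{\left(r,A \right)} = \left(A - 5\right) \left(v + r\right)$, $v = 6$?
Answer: $-8904$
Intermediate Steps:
$q = -9$ ($q = -3 - 6 = -9$)
$x{\left(r,A \right)} = \left(-5 + A\right) \left(6 + r\right)$ ($x{\left(r,A \right)} = \left(A - 5\right) \left(6 + r\right) = \left(-5 + A\right) \left(6 + r\right)$)
$g = 4$ ($g = 4 \cdot 1 = 4$)
$- 106 \left(g + x{\left(q,-3 \right)}\right) 3 = - 106 \left(4 - -24\right) 3 = - 106 \left(4 + \left(-30 + 45 - 18 + 27\right)\right) 3 = - 106 \left(4 + 24\right) 3 = - 106 \cdot 28 \cdot 3 = \left(-106\right) 84 = -8904$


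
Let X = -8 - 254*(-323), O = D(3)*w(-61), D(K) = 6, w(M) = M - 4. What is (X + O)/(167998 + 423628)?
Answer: 40822/295813 ≈ 0.13800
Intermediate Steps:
w(M) = -4 + M
O = -390 (O = 6*(-4 - 61) = 6*(-65) = -390)
X = 82034 (X = -8 + 82042 = 82034)
(X + O)/(167998 + 423628) = (82034 - 390)/(167998 + 423628) = 81644/591626 = 81644*(1/591626) = 40822/295813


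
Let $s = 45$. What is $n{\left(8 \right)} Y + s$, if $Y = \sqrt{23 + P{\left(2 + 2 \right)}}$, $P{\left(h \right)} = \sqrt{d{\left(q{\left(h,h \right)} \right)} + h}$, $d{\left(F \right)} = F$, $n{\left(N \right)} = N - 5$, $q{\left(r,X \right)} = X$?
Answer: $45 + 3 \sqrt{23 + 2 \sqrt{2}} \approx 60.247$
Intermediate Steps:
$n{\left(N \right)} = -5 + N$
$P{\left(h \right)} = \sqrt{2} \sqrt{h}$ ($P{\left(h \right)} = \sqrt{h + h} = \sqrt{2 h} = \sqrt{2} \sqrt{h}$)
$Y = \sqrt{23 + 2 \sqrt{2}}$ ($Y = \sqrt{23 + \sqrt{2} \sqrt{2 + 2}} = \sqrt{23 + \sqrt{2} \sqrt{4}} = \sqrt{23 + \sqrt{2} \cdot 2} = \sqrt{23 + 2 \sqrt{2}} \approx 5.0822$)
$n{\left(8 \right)} Y + s = \left(-5 + 8\right) \sqrt{23 + 2 \sqrt{2}} + 45 = 3 \sqrt{23 + 2 \sqrt{2}} + 45 = 45 + 3 \sqrt{23 + 2 \sqrt{2}}$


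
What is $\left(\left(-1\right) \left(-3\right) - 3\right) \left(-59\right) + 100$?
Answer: $100$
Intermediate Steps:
$\left(\left(-1\right) \left(-3\right) - 3\right) \left(-59\right) + 100 = \left(3 - 3\right) \left(-59\right) + 100 = 0 \left(-59\right) + 100 = 0 + 100 = 100$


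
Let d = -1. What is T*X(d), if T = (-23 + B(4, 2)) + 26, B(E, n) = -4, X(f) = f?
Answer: 1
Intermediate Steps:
T = -1 (T = (-23 - 4) + 26 = -27 + 26 = -1)
T*X(d) = -1*(-1) = 1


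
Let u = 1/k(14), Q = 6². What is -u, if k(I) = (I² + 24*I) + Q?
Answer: -1/568 ≈ -0.0017606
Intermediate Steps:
Q = 36
k(I) = 36 + I² + 24*I (k(I) = (I² + 24*I) + 36 = 36 + I² + 24*I)
u = 1/568 (u = 1/(36 + 14² + 24*14) = 1/(36 + 196 + 336) = 1/568 ≈ 0.0017606)
-u = -1*1/568 = -1/568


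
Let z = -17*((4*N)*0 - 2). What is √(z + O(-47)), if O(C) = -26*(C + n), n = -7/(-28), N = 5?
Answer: 7*√102/2 ≈ 35.348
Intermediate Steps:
z = 34 (z = -17*((4*5)*0 - 2) = -17*(20*0 - 2) = -17*(0 - 2) = -17*(-2) = 34)
n = ¼ (n = -7*(-1/28) = ¼ ≈ 0.25000)
O(C) = -13/2 - 26*C (O(C) = -26*(C + ¼) = -26*(¼ + C) = -13/2 - 26*C)
√(z + O(-47)) = √(34 + (-13/2 - 26*(-47))) = √(34 + (-13/2 + 1222)) = √(34 + 2431/2) = √(2499/2) = 7*√102/2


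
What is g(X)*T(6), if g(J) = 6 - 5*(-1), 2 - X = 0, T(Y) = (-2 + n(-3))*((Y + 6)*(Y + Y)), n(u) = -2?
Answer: -6336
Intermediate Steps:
T(Y) = -8*Y*(6 + Y) (T(Y) = (-2 - 2)*((Y + 6)*(Y + Y)) = -4*(6 + Y)*2*Y = -8*Y*(6 + Y))
X = 2 (X = 2 - 1*0 = 2 + 0 = 2)
g(J) = 11 (g(J) = 6 + 5 = 11)
g(X)*T(6) = 11*(-8*6*(6 + 6)) = 11*(-8*6*12) = 11*(-576) = -6336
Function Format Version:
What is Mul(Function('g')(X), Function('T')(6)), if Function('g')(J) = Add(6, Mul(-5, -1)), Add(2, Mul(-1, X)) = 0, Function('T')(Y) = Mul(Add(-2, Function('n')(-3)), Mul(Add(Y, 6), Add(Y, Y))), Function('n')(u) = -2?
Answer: -6336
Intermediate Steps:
Function('T')(Y) = Mul(-8, Y, Add(6, Y)) (Function('T')(Y) = Mul(Add(-2, -2), Mul(Add(Y, 6), Add(Y, Y))) = Mul(-4, Mul(Add(6, Y), Mul(2, Y))) = Mul(-4, Mul(2, Y, Add(6, Y))) = Mul(-8, Y, Add(6, Y)))
X = 2 (X = Add(2, Mul(-1, 0)) = Add(2, 0) = 2)
Function('g')(J) = 11 (Function('g')(J) = Add(6, 5) = 11)
Mul(Function('g')(X), Function('T')(6)) = Mul(11, Mul(-8, 6, Add(6, 6))) = Mul(11, Mul(-8, 6, 12)) = Mul(11, -576) = -6336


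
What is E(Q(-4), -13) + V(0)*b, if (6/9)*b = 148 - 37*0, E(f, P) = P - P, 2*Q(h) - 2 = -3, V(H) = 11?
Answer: 2442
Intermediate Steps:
Q(h) = -1/2 (Q(h) = 1 + (1/2)*(-3) = 1 - 3/2 = -1/2)
E(f, P) = 0
b = 222 (b = 3*(148 - 37*0)/2 = 3*(148 - 1*0)/2 = 3*(148 + 0)/2 = (3/2)*148 = 222)
E(Q(-4), -13) + V(0)*b = 0 + 11*222 = 0 + 2442 = 2442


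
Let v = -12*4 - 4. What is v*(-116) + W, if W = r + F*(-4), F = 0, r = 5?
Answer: 6037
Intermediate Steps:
W = 5 (W = 5 + 0*(-4) = 5 + 0 = 5)
v = -52 (v = -3*16 - 4 = -48 - 4 = -52)
v*(-116) + W = -52*(-116) + 5 = 6032 + 5 = 6037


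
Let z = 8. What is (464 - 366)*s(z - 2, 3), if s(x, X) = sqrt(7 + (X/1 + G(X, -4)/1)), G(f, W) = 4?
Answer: 98*sqrt(14) ≈ 366.68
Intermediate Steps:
s(x, X) = sqrt(11 + X) (s(x, X) = sqrt(7 + (X/1 + 4/1)) = sqrt(7 + (X*1 + 4*1)) = sqrt(7 + (X + 4)) = sqrt(7 + (4 + X)) = sqrt(11 + X))
(464 - 366)*s(z - 2, 3) = (464 - 366)*sqrt(11 + 3) = 98*sqrt(14)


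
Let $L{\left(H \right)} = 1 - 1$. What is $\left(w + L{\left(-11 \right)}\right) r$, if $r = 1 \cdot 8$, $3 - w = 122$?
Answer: $-952$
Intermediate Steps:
$L{\left(H \right)} = 0$ ($L{\left(H \right)} = 1 - 1 = 0$)
$w = -119$ ($w = 3 - 122 = -119$)
$r = 8$
$\left(w + L{\left(-11 \right)}\right) r = \left(-119 + 0\right) 8 = \left(-119\right) 8 = -952$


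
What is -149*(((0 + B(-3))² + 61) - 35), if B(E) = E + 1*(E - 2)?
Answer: -13410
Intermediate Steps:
B(E) = -2 + 2*E (B(E) = E + 1*(-2 + E) = E + (-2 + E) = -2 + 2*E)
-149*(((0 + B(-3))² + 61) - 35) = -149*(((0 + (-2 + 2*(-3)))² + 61) - 35) = -149*(((0 + (-2 - 6))² + 61) - 35) = -149*(((0 - 8)² + 61) - 35) = -149*(((-8)² + 61) - 35) = -149*((64 + 61) - 35) = -149*(125 - 35) = -149*90 = -13410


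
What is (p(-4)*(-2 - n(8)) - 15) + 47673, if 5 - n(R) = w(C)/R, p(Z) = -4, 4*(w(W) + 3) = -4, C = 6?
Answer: 47688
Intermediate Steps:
w(W) = -4 (w(W) = -3 + (1/4)*(-4) = -3 - 1 = -4)
n(R) = 5 + 4/R (n(R) = 5 - (-4)/R = 5 + 4/R)
(p(-4)*(-2 - n(8)) - 15) + 47673 = (-4*(-2 - (5 + 4/8)) - 15) + 47673 = (-4*(-2 - (5 + 4*(1/8))) - 15) + 47673 = (-4*(-2 - (5 + 1/2)) - 15) + 47673 = (-4*(-2 - 1*11/2) - 15) + 47673 = (-4*(-2 - 11/2) - 15) + 47673 = (-4*(-15/2) - 15) + 47673 = (30 - 15) + 47673 = 15 + 47673 = 47688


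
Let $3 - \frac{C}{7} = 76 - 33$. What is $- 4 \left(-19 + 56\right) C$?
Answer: $41440$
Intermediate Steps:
$C = -280$ ($C = 21 - 7 \left(76 - 33\right) = 21 - 301 = -280$)
$- 4 \left(-19 + 56\right) C = - 4 \left(-19 + 56\right) \left(-280\right) = \left(-4\right) 37 \left(-280\right) = \left(-148\right) \left(-280\right) = 41440$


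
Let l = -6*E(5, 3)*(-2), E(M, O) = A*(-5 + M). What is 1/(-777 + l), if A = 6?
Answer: -1/777 ≈ -0.0012870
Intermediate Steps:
E(M, O) = -30 + 6*M (E(M, O) = 6*(-5 + M) = -30 + 6*M)
l = 0 (l = -6*(-30 + 6*5)*(-2) = -6*(-30 + 30)*(-2) = -6*0*(-2) = 0*(-2) = 0)
1/(-777 + l) = 1/(-777 + 0) = 1/(-777) = -1/777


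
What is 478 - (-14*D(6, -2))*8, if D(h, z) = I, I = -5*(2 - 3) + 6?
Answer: 1710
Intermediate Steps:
I = 11 (I = -5*(-1) + 6 = 5 + 6 = 11)
D(h, z) = 11
478 - (-14*D(6, -2))*8 = 478 - (-14*11)*8 = 478 - (-154)*8 = 478 - 1*(-1232) = 478 + 1232 = 1710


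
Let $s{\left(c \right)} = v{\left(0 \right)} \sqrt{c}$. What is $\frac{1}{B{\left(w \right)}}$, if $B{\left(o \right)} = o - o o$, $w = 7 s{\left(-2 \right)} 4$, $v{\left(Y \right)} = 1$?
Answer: $\frac{\sqrt{2}}{56 \left(i + 28 \sqrt{2}\right)} \approx 0.00063735 - 1.6095 \cdot 10^{-5} i$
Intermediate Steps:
$s{\left(c \right)} = \sqrt{c}$ ($s{\left(c \right)} = 1 \sqrt{c} = \sqrt{c}$)
$w = 28 i \sqrt{2}$ ($w = 7 \sqrt{-2} \cdot 4 = 7 i \sqrt{2} \cdot 4 = 28 i \sqrt{2} \approx 39.598 i$)
$B{\left(o \right)} = o - o^{2}$
$\frac{1}{B{\left(w \right)}} = \frac{1}{28 i \sqrt{2} \left(1 - 28 i \sqrt{2}\right)} = - \frac{i \sqrt{2}}{56 \left(1 - 28 i \sqrt{2}\right)}$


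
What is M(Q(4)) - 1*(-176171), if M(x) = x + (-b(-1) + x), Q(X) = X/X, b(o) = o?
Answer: 176174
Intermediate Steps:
Q(X) = 1
M(x) = 1 + 2*x (M(x) = x + (-1*(-1) + x) = x + (1 + x) = 1 + 2*x)
M(Q(4)) - 1*(-176171) = (1 + 2*1) - 1*(-176171) = (1 + 2) + 176171 = 3 + 176171 = 176174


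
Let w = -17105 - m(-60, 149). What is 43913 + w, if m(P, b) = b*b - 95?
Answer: 4702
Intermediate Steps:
m(P, b) = -95 + b**2 (m(P, b) = b**2 - 95 = -95 + b**2)
w = -39211 (w = -17105 - (-95 + 149**2) = -17105 - (-95 + 22201) = -17105 - 1*22106 = -17105 - 22106 = -39211)
43913 + w = 43913 - 39211 = 4702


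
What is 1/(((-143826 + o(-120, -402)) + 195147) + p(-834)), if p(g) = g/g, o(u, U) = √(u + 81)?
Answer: 51322/2633947723 - I*√39/2633947723 ≈ 1.9485e-5 - 2.371e-9*I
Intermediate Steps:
o(u, U) = √(81 + u)
p(g) = 1
1/(((-143826 + o(-120, -402)) + 195147) + p(-834)) = 1/(((-143826 + √(81 - 120)) + 195147) + 1) = 1/(((-143826 + √(-39)) + 195147) + 1) = 1/(((-143826 + I*√39) + 195147) + 1) = 1/((51321 + I*√39) + 1) = 1/(51322 + I*√39)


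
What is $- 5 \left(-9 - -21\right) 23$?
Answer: $-1380$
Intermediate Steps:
$- 5 \left(-9 - -21\right) 23 = - 5 \left(-9 + 21\right) 23 = \left(-5\right) 12 \cdot 23 = \left(-60\right) 23 = -1380$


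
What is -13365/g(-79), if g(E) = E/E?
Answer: -13365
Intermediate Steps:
g(E) = 1
-13365/g(-79) = -13365/1 = -13365*1 = -13365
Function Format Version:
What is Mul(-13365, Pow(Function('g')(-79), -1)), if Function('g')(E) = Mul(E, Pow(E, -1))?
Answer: -13365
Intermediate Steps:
Function('g')(E) = 1
Mul(-13365, Pow(Function('g')(-79), -1)) = Mul(-13365, Pow(1, -1)) = Mul(-13365, 1) = -13365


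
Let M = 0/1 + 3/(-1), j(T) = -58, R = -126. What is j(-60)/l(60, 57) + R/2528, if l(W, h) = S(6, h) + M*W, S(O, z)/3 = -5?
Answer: 61027/246480 ≈ 0.24759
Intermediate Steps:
S(O, z) = -15 (S(O, z) = 3*(-5) = -15)
M = -3 (M = 0*1 + 3*(-1) = 0 - 3 = -3)
l(W, h) = -15 - 3*W
j(-60)/l(60, 57) + R/2528 = -58/(-15 - 3*60) - 126/2528 = -58/(-15 - 180) - 126*1/2528 = -58/(-195) - 63/1264 = -58*(-1/195) - 63/1264 = 58/195 - 63/1264 = 61027/246480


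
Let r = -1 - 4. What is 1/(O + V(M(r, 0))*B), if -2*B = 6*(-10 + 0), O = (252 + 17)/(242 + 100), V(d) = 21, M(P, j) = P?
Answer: 342/215729 ≈ 0.0015853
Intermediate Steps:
r = -5
O = 269/342 ≈ 0.78655
B = 30 (B = -3*(-10 + 0) = -3*(-10) = -½*(-60) = 30)
1/(O + V(M(r, 0))*B) = 1/(269/342 + 21*30) = 1/(269/342 + 630) = 1/(215729/342) = 342/215729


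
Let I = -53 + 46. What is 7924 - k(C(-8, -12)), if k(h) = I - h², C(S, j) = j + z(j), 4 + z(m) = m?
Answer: 8715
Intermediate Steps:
z(m) = -4 + m
I = -7
C(S, j) = -4 + 2*j (C(S, j) = j + (-4 + j) = -4 + 2*j)
k(h) = -7 - h²
7924 - k(C(-8, -12)) = 7924 - (-7 - (-4 + 2*(-12))²) = 7924 - (-7 - (-4 - 24)²) = 7924 - (-7 - 1*(-28)²) = 7924 - (-7 - 1*784) = 7924 - (-7 - 784) = 7924 - 1*(-791) = 7924 + 791 = 8715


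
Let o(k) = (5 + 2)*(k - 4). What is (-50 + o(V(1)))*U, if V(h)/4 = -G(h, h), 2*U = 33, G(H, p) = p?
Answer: -1749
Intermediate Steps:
U = 33/2 (U = (½)*33 = 33/2 ≈ 16.500)
V(h) = -4*h (V(h) = 4*(-h) = -4*h)
o(k) = -28 + 7*k (o(k) = 7*(-4 + k) = -28 + 7*k)
(-50 + o(V(1)))*U = (-50 + (-28 + 7*(-4*1)))*(33/2) = (-50 + (-28 + 7*(-4)))*(33/2) = (-50 + (-28 - 28))*(33/2) = (-50 - 56)*(33/2) = -106*33/2 = -1749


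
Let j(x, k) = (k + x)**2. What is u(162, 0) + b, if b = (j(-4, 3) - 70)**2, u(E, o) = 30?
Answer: 4791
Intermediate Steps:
b = 4761 (b = ((3 - 4)**2 - 70)**2 = ((-1)**2 - 70)**2 = (1 - 70)**2 = (-69)**2 = 4761)
u(162, 0) + b = 30 + 4761 = 4791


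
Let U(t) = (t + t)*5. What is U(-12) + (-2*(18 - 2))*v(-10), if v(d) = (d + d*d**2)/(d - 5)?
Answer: -6824/3 ≈ -2274.7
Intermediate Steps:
U(t) = 10*t (U(t) = (2*t)*5 = 10*t)
v(d) = (d + d**3)/(-5 + d)
U(-12) + (-2*(18 - 2))*v(-10) = 10*(-12) + (-2*(18 - 2))*((-10 + (-10)**3)/(-5 - 10)) = -120 + (-2*16)*((-10 - 1000)/(-15)) = -120 - (-32)*(-1010)/15 = -120 - 32*202/3 = -120 - 6464/3 = -6824/3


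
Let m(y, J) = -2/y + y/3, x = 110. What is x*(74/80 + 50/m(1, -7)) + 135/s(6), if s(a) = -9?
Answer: -12853/4 ≈ -3213.3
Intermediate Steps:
m(y, J) = -2/y + y/3 (m(y, J) = -2/y + y*(⅓) = -2/y + y/3)
x*(74/80 + 50/m(1, -7)) + 135/s(6) = 110*(74/80 + 50/(-2/1 + (⅓)*1)) + 135/(-9) = 110*(74*(1/80) + 50/(-2*1 + ⅓)) + 135*(-⅑) = 110*(37/40 + 50/(-2 + ⅓)) - 15 = 110*(37/40 + 50/(-5/3)) - 15 = 110*(37/40 + 50*(-⅗)) - 15 = 110*(37/40 - 30) - 15 = 110*(-1163/40) - 15 = -12793/4 - 15 = -12853/4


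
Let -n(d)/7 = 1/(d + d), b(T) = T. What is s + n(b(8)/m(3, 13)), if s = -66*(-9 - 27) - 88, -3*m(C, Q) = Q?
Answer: 109915/48 ≈ 2289.9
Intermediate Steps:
m(C, Q) = -Q/3
n(d) = -7/(2*d) (n(d) = -7/(d + d) = -7*1/(2*d) = -7/(2*d))
s = 2288 (s = -66*(-36) - 88 = 2376 - 88 = 2288)
s + n(b(8)/m(3, 13)) = 2288 - 7/(2*(8/((-⅓*13)))) = 2288 - 7/(2*(8/(-13/3))) = 2288 - 7/(2*(8*(-3/13))) = 2288 - 7/(2*(-24/13)) = 2288 - 7/2*(-13/24) = 2288 + 91/48 = 109915/48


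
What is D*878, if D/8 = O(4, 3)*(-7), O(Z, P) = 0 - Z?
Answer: 196672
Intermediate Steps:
O(Z, P) = -Z
D = 224 (D = 8*(-1*4*(-7)) = 8*(-4*(-7)) = 8*28 = 224)
D*878 = 224*878 = 196672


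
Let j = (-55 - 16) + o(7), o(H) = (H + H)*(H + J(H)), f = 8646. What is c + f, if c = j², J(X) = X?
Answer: 24271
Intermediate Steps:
o(H) = 4*H² (o(H) = (H + H)*(H + H) = (2*H)*(2*H) = 4*H²)
j = 125 (j = (-55 - 16) + 4*7² = -71 + 4*49 = -71 + 196 = 125)
c = 15625 (c = 125² = 15625)
c + f = 15625 + 8646 = 24271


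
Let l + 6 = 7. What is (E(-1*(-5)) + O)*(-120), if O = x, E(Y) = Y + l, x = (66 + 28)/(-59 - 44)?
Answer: -62880/103 ≈ -610.49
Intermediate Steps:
l = 1 (l = -6 + 7 = 1)
x = -94/103 (x = 94/(-103) = 94*(-1/103) = -94/103 ≈ -0.91262)
E(Y) = 1 + Y (E(Y) = Y + 1 = 1 + Y)
O = -94/103 ≈ -0.91262
(E(-1*(-5)) + O)*(-120) = ((1 - 1*(-5)) - 94/103)*(-120) = ((1 + 5) - 94/103)*(-120) = (6 - 94/103)*(-120) = (524/103)*(-120) = -62880/103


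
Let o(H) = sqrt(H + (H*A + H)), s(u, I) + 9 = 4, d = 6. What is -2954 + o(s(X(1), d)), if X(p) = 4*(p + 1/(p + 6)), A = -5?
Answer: -2954 + sqrt(15) ≈ -2950.1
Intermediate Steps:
X(p) = 4*p + 4/(6 + p) (X(p) = 4*(p + 1/(6 + p)) = 4*p + 4/(6 + p))
s(u, I) = -5 (s(u, I) = -9 + 4 = -5)
o(H) = sqrt(3)*sqrt(-H) (o(H) = sqrt(H + (H*(-5) + H)) = sqrt(H + (-5*H + H)) = sqrt(H - 4*H) = sqrt(-3*H) = sqrt(3)*sqrt(-H))
-2954 + o(s(X(1), d)) = -2954 + sqrt(3)*sqrt(-1*(-5)) = -2954 + sqrt(3)*sqrt(5) = -2954 + sqrt(15)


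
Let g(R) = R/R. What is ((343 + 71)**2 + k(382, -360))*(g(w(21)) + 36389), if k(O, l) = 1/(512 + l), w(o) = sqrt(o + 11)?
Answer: 474019651635/76 ≈ 6.2371e+9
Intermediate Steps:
w(o) = sqrt(11 + o)
g(R) = 1
((343 + 71)**2 + k(382, -360))*(g(w(21)) + 36389) = ((343 + 71)**2 + 1/(512 - 360))*(1 + 36389) = (414**2 + 1/152)*36390 = (171396 + 1/152)*36390 = (26052193/152)*36390 = 474019651635/76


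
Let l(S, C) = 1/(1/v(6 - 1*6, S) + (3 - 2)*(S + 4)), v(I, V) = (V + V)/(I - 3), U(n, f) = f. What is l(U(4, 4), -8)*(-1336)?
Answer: -10688/61 ≈ -175.21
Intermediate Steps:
v(I, V) = 2*V/(-3 + I) (v(I, V) = (2*V)/(-3 + I) = 2*V/(-3 + I))
l(S, C) = 1/(4 + S - 3/(2*S)) (l(S, C) = 1/(1/(2*S/(-3 + (6 - 1*6))) + (3 - 2)*(S + 4)) = 1/(1/(2*S/(-3 + (6 - 6))) + 1*(4 + S)) = 1/(1/(2*S/(-3 + 0)) + (4 + S)) = 1/(1/(2*S/(-3)) + (4 + S)) = 1/(1/(2*S*(-⅓)) + (4 + S)) = 1/(1/(-2*S/3) + (4 + S)) = 1/(-3/(2*S) + (4 + S)) = 1/(4 + S - 3/(2*S)))
l(U(4, 4), -8)*(-1336) = (2*4/(-3 + 2*4² + 8*4))*(-1336) = (2*4/(-3 + 2*16 + 32))*(-1336) = (2*4/(-3 + 32 + 32))*(-1336) = (2*4/61)*(-1336) = (2*4*(1/61))*(-1336) = (8/61)*(-1336) = -10688/61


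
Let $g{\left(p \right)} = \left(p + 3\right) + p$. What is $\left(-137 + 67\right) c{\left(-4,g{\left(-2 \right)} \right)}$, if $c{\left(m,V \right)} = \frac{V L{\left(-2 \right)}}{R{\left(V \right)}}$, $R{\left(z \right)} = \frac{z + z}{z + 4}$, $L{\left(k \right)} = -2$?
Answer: $210$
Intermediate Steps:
$g{\left(p \right)} = 3 + 2 p$ ($g{\left(p \right)} = \left(3 + p\right) + p = 3 + 2 p$)
$R{\left(z \right)} = \frac{2 z}{4 + z}$
$c{\left(m,V \right)} = -4 - V$ ($c{\left(m,V \right)} = \frac{V \left(-2\right)}{2 V \frac{1}{4 + V}} = - 2 V \frac{4 + V}{2 V} = -4 - V$)
$\left(-137 + 67\right) c{\left(-4,g{\left(-2 \right)} \right)} = \left(-137 + 67\right) \left(-4 - \left(3 + 2 \left(-2\right)\right)\right) = - 70 \left(-4 - \left(3 - 4\right)\right) = - 70 \left(-4 - -1\right) = - 70 \left(-4 + 1\right) = \left(-70\right) \left(-3\right) = 210$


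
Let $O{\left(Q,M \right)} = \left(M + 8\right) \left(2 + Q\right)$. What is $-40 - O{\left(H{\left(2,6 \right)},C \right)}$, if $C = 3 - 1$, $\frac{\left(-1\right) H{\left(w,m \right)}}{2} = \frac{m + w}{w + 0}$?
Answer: $20$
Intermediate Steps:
$H{\left(w,m \right)} = - \frac{2 \left(m + w\right)}{w}$ ($H{\left(w,m \right)} = - 2 \frac{m + w}{w + 0} = - 2 \frac{m + w}{w} = - \frac{2 \left(m + w\right)}{w}$)
$C = 2$
$O{\left(Q,M \right)} = \left(2 + Q\right) \left(8 + M\right)$ ($O{\left(Q,M \right)} = \left(8 + M\right) \left(2 + Q\right) = \left(2 + Q\right) \left(8 + M\right)$)
$-40 - O{\left(H{\left(2,6 \right)},C \right)} = -40 - \left(16 + 2 \cdot 2 + 8 \left(-2 - \frac{12}{2}\right) + 2 \left(-2 - \frac{12}{2}\right)\right) = -40 - \left(16 + 4 + 8 \left(-2 - 12 \cdot \frac{1}{2}\right) + 2 \left(-2 - 12 \cdot \frac{1}{2}\right)\right) = -40 - \left(16 + 4 + 8 \left(-2 - 6\right) + 2 \left(-2 - 6\right)\right) = -40 - \left(16 + 4 + 8 \left(-8\right) + 2 \left(-8\right)\right) = -40 - \left(16 + 4 - 64 - 16\right) = -40 - -60 = -40 + 60 = 20$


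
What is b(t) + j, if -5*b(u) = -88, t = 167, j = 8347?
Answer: 41823/5 ≈ 8364.6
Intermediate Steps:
b(u) = 88/5 (b(u) = -1/5*(-88) = 88/5)
b(t) + j = 88/5 + 8347 = 41823/5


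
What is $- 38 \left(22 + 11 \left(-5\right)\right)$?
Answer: $1254$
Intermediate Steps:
$- 38 \left(22 + 11 \left(-5\right)\right) = - 38 \left(22 - 55\right) = \left(-38\right) \left(-33\right) = 1254$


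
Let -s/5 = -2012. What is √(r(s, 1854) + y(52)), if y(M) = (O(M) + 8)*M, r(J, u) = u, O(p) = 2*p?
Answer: √7678 ≈ 87.624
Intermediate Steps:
s = 10060 (s = -5*(-2012) = 10060)
y(M) = M*(8 + 2*M) (y(M) = (2*M + 8)*M = (8 + 2*M)*M = M*(8 + 2*M))
√(r(s, 1854) + y(52)) = √(1854 + 2*52*(4 + 52)) = √(1854 + 2*52*56) = √(1854 + 5824) = √7678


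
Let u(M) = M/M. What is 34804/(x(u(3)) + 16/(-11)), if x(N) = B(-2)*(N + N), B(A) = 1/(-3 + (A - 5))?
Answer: -273460/13 ≈ -21035.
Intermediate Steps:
B(A) = 1/(-8 + A) (B(A) = 1/(-3 + (-5 + A)) = 1/(-8 + A))
u(M) = 1
x(N) = -N/5 (x(N) = (N + N)/(-8 - 2) = (2*N)/(-10) = -N/5)
34804/(x(u(3)) + 16/(-11)) = 34804/(-⅕*1 + 16/(-11)) = 34804/(-⅕ + 16*(-1/11)) = 34804/(-⅕ - 16/11) = 34804/(-91/55) = -55/91*34804 = -273460/13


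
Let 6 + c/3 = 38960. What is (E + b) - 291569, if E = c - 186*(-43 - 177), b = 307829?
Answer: 174042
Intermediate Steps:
c = 116862 (c = -18 + 3*38960 = -18 + 116880 = 116862)
E = 157782 (E = 116862 - 186*(-43 - 177) = 116862 - 186*(-220) = 116862 + 40920 = 157782)
(E + b) - 291569 = (157782 + 307829) - 291569 = 465611 - 291569 = 174042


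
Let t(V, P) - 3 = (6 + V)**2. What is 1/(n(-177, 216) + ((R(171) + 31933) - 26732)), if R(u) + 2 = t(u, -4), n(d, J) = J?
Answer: 1/36747 ≈ 2.7213e-5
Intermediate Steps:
t(V, P) = 3 + (6 + V)**2
R(u) = 1 + (6 + u)**2 (R(u) = -2 + (3 + (6 + u)**2) = 1 + (6 + u)**2)
1/(n(-177, 216) + ((R(171) + 31933) - 26732)) = 1/(216 + (((1 + (6 + 171)**2) + 31933) - 26732)) = 1/(216 + (((1 + 177**2) + 31933) - 26732)) = 1/(216 + (((1 + 31329) + 31933) - 26732)) = 1/(216 + ((31330 + 31933) - 26732)) = 1/(216 + (63263 - 26732)) = 1/(216 + 36531) = 1/36747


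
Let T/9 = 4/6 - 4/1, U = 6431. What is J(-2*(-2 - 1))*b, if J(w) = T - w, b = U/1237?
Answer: -231516/1237 ≈ -187.16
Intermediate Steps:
T = -30 (T = 9*(4/6 - 4/1) = 9*(4*(1/6) - 4*1) = 9*(2/3 - 4) = 9*(-10/3) = -30)
b = 6431/1237 ≈ 5.1989
J(w) = -30 - w
J(-2*(-2 - 1))*b = (-30 - (-2)*(-2 - 1))*(6431/1237) = (-30 - (-2)*(-3))*(6431/1237) = (-30 - 1*6)*(6431/1237) = (-30 - 6)*(6431/1237) = -36*6431/1237 = -231516/1237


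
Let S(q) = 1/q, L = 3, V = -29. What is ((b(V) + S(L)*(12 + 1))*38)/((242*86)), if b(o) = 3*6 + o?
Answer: -190/15609 ≈ -0.012172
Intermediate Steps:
b(o) = 18 + o
((b(V) + S(L)*(12 + 1))*38)/((242*86)) = (((18 - 29) + (12 + 1)/3)*38)/((242*86)) = ((-11 + (⅓)*13)*38)/20812 = ((-11 + 13/3)*38)*(1/20812) = -20/3*38*(1/20812) = -760/3*1/20812 = -190/15609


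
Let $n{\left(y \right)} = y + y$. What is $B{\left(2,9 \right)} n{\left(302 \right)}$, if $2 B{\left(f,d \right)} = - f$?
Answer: $-604$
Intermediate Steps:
$n{\left(y \right)} = 2 y$
$B{\left(f,d \right)} = - \frac{f}{2}$ ($B{\left(f,d \right)} = \frac{\left(-1\right) f}{2} = - \frac{f}{2}$)
$B{\left(2,9 \right)} n{\left(302 \right)} = \left(- \frac{1}{2}\right) 2 \cdot 2 \cdot 302 = \left(-1\right) 604 = -604$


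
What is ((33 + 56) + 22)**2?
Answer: 12321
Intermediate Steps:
((33 + 56) + 22)**2 = (89 + 22)**2 = 111**2 = 12321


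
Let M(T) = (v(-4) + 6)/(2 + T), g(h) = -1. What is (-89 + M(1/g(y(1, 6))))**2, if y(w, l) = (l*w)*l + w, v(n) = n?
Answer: 7569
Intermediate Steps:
y(w, l) = w + w*l**2 (y(w, l) = w*l**2 + w = w + w*l**2)
M(T) = 2/(2 + T) (M(T) = (-4 + 6)/(2 + T) = 2/(2 + T))
(-89 + M(1/g(y(1, 6))))**2 = (-89 + 2/(2 + 1/(-1)))**2 = (-89 + 2/(2 - 1))**2 = (-89 + 2/1)**2 = (-89 + 2*1)**2 = (-89 + 2)**2 = (-87)**2 = 7569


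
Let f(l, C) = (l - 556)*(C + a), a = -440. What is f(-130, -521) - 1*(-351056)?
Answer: 1010302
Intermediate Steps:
f(l, C) = (-556 + l)*(-440 + C) (f(l, C) = (l - 556)*(C - 440) = (-556 + l)*(-440 + C))
f(-130, -521) - 1*(-351056) = (244640 - 556*(-521) - 440*(-130) - 521*(-130)) - 1*(-351056) = (244640 + 289676 + 57200 + 67730) + 351056 = 659246 + 351056 = 1010302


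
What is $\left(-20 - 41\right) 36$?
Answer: $-2196$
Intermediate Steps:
$\left(-20 - 41\right) 36 = \left(-61\right) 36 = -2196$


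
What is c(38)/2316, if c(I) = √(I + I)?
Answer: √19/1158 ≈ 0.0037642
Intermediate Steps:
c(I) = √2*√I (c(I) = √(2*I) = √2*√I)
c(38)/2316 = (√2*√38)/2316 = (2*√19)*(1/2316) = √19/1158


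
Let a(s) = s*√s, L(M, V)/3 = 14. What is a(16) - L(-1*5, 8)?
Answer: 22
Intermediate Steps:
L(M, V) = 42 (L(M, V) = 3*14 = 42)
a(s) = s^(3/2)
a(16) - L(-1*5, 8) = 16^(3/2) - 1*42 = 64 - 42 = 22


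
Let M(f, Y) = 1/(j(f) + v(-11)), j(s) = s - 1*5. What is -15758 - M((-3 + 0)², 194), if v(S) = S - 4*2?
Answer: -236369/15 ≈ -15758.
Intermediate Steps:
v(S) = -8 + S (v(S) = S - 8 = -8 + S)
j(s) = -5 + s (j(s) = s - 5 = -5 + s)
M(f, Y) = 1/(-24 + f) (M(f, Y) = 1/((-5 + f) + (-8 - 11)) = 1/((-5 + f) - 19) = 1/(-24 + f))
-15758 - M((-3 + 0)², 194) = -15758 - 1/(-24 + (-3 + 0)²) = -15758 - 1/(-24 + (-3)²) = -15758 - 1/(-24 + 9) = -15758 - 1/(-15) = -15758 - 1*(-1/15) = -15758 + 1/15 = -236369/15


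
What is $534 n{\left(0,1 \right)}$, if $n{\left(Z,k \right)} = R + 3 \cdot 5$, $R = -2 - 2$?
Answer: $5874$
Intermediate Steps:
$R = -4$ ($R = -2 - 2 = -4$)
$n{\left(Z,k \right)} = 11$ ($n{\left(Z,k \right)} = -4 + 3 \cdot 5 = -4 + 15 = 11$)
$534 n{\left(0,1 \right)} = 534 \cdot 11 = 5874$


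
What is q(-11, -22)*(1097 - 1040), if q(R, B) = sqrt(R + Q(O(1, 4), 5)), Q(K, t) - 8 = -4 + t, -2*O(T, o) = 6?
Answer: 57*I*sqrt(2) ≈ 80.61*I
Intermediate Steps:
O(T, o) = -3 (O(T, o) = -1/2*6 = -3)
Q(K, t) = 4 + t (Q(K, t) = 8 + (-4 + t) = 4 + t)
q(R, B) = sqrt(9 + R) (q(R, B) = sqrt(R + (4 + 5)) = sqrt(R + 9) = sqrt(9 + R))
q(-11, -22)*(1097 - 1040) = sqrt(9 - 11)*(1097 - 1040) = sqrt(-2)*57 = (I*sqrt(2))*57 = 57*I*sqrt(2)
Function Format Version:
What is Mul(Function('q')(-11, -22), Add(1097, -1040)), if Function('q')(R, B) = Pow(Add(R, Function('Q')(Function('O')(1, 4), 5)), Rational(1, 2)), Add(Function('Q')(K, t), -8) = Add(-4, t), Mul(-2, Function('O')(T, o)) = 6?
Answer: Mul(57, I, Pow(2, Rational(1, 2))) ≈ Mul(80.610, I)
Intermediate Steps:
Function('O')(T, o) = -3 (Function('O')(T, o) = Mul(Rational(-1, 2), 6) = -3)
Function('Q')(K, t) = Add(4, t) (Function('Q')(K, t) = Add(8, Add(-4, t)) = Add(4, t))
Function('q')(R, B) = Pow(Add(9, R), Rational(1, 2)) (Function('q')(R, B) = Pow(Add(R, Add(4, 5)), Rational(1, 2)) = Pow(Add(R, 9), Rational(1, 2)) = Pow(Add(9, R), Rational(1, 2)))
Mul(Function('q')(-11, -22), Add(1097, -1040)) = Mul(Pow(Add(9, -11), Rational(1, 2)), Add(1097, -1040)) = Mul(Pow(-2, Rational(1, 2)), 57) = Mul(Mul(I, Pow(2, Rational(1, 2))), 57) = Mul(57, I, Pow(2, Rational(1, 2)))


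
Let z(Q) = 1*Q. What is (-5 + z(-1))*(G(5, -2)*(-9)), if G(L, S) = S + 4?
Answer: 108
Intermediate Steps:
z(Q) = Q
G(L, S) = 4 + S
(-5 + z(-1))*(G(5, -2)*(-9)) = (-5 - 1)*((4 - 2)*(-9)) = -12*(-9) = -6*(-18) = 108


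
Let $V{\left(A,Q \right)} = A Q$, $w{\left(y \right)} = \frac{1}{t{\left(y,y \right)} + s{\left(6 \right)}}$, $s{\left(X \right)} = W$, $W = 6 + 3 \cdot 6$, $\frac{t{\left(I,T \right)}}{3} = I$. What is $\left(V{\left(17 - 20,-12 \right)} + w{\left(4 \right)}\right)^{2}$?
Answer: $\frac{1682209}{1296} \approx 1298.0$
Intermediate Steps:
$t{\left(I,T \right)} = 3 I$
$W = 24$ ($W = 6 + 18 = 24$)
$s{\left(X \right)} = 24$
$w{\left(y \right)} = \frac{1}{24 + 3 y}$ ($w{\left(y \right)} = \frac{1}{3 y + 24} = \frac{1}{24 + 3 y}$)
$\left(V{\left(17 - 20,-12 \right)} + w{\left(4 \right)}\right)^{2} = \left(\left(17 - 20\right) \left(-12\right) + \frac{1}{3 \left(8 + 4\right)}\right)^{2} = \left(\left(17 - 20\right) \left(-12\right) + \frac{1}{3 \cdot 12}\right)^{2} = \left(\left(-3\right) \left(-12\right) + \frac{1}{3} \cdot \frac{1}{12}\right)^{2} = \left(36 + \frac{1}{36}\right)^{2} = \left(\frac{1297}{36}\right)^{2} = \frac{1682209}{1296}$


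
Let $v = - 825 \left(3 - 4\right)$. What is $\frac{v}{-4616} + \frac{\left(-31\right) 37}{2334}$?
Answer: $- \frac{3610051}{5386872} \approx -0.67016$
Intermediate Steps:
$v = 825$ ($v = \left(-825\right) \left(-1\right) = 825$)
$\frac{v}{-4616} + \frac{\left(-31\right) 37}{2334} = \frac{825}{-4616} + \frac{\left(-31\right) 37}{2334} = 825 \left(- \frac{1}{4616}\right) - \frac{1147}{2334} = - \frac{825}{4616} - \frac{1147}{2334} = - \frac{3610051}{5386872}$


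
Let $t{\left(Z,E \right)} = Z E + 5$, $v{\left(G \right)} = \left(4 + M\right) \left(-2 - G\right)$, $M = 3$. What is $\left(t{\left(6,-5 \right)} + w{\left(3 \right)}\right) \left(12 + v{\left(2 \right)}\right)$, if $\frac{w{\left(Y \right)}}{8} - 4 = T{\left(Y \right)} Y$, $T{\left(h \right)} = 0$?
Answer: $-112$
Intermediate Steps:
$v{\left(G \right)} = -14 - 7 G$ ($v{\left(G \right)} = \left(4 + 3\right) \left(-2 - G\right) = 7 \left(-2 - G\right) = -14 - 7 G$)
$w{\left(Y \right)} = 32$ ($w{\left(Y \right)} = 32 + 8 \cdot 0 Y = 32 + 8 \cdot 0 = 32 + 0 = 32$)
$t{\left(Z,E \right)} = 5 + E Z$ ($t{\left(Z,E \right)} = E Z + 5 = 5 + E Z$)
$\left(t{\left(6,-5 \right)} + w{\left(3 \right)}\right) \left(12 + v{\left(2 \right)}\right) = \left(\left(5 - 30\right) + 32\right) \left(12 - 28\right) = \left(-25 + 32\right) \left(12 - 28\right) = 7 \left(-16\right) = -112$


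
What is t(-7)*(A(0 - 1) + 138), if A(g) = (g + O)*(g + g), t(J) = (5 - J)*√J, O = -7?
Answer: 1848*I*√7 ≈ 4889.4*I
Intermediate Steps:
t(J) = √J*(5 - J)
A(g) = 2*g*(-7 + g) (A(g) = (g - 7)*(g + g) = (-7 + g)*(2*g) = 2*g*(-7 + g))
t(-7)*(A(0 - 1) + 138) = (√(-7)*(5 - 1*(-7)))*(2*(0 - 1)*(-7 + (0 - 1)) + 138) = ((I*√7)*(5 + 7))*(2*(-1)*(-7 - 1) + 138) = ((I*√7)*12)*(2*(-1)*(-8) + 138) = (12*I*√7)*(16 + 138) = (12*I*√7)*154 = 1848*I*√7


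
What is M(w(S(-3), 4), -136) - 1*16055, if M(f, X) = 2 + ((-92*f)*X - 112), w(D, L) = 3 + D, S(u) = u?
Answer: -16165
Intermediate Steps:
M(f, X) = -110 - 92*X*f (M(f, X) = 2 + (-92*X*f - 112) = 2 + (-112 - 92*X*f) = -110 - 92*X*f)
M(w(S(-3), 4), -136) - 1*16055 = (-110 - 92*(-136)*(3 - 3)) - 1*16055 = (-110 - 92*(-136)*0) - 16055 = (-110 + 0) - 16055 = -110 - 16055 = -16165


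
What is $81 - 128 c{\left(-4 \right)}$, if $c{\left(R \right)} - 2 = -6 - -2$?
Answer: $337$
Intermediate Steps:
$c{\left(R \right)} = -2$ ($c{\left(R \right)} = 2 - 4 = -2$)
$81 - 128 c{\left(-4 \right)} = 81 - -256 = 81 + 256 = 337$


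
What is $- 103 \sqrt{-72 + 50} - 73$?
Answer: $-73 - 103 i \sqrt{22} \approx -73.0 - 483.11 i$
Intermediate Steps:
$- 103 \sqrt{-72 + 50} - 73 = - 103 \sqrt{-22} - 73 = - 103 i \sqrt{22} - 73 = -73 - 103 i \sqrt{22}$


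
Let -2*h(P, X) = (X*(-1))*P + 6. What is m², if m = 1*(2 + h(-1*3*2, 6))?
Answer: 361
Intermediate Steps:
h(P, X) = -3 + P*X/2 (h(P, X) = -((X*(-1))*P + 6)/2 = -((-X)*P + 6)/2 = -(-P*X + 6)/2 = -(6 - P*X)/2 = -3 + P*X/2)
m = -19 (m = 1*(2 + (-3 + (½)*(-1*3*2)*6)) = 1*(2 + (-3 + (½)*(-3*2)*6)) = 1*(2 + (-3 + (½)*(-6)*6)) = 1*(2 + (-3 - 18)) = 1*(2 - 21) = 1*(-19) = -19)
m² = (-19)² = 361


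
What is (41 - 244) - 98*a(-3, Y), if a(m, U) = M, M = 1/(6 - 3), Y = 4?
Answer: -707/3 ≈ -235.67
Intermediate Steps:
M = ⅓ (M = 1/3 = ⅓ ≈ 0.33333)
a(m, U) = ⅓
(41 - 244) - 98*a(-3, Y) = (41 - 244) - 98*⅓ = -203 - 98/3 = -707/3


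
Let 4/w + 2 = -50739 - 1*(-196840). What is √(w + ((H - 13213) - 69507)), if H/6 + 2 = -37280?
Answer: 16*I*√25548199033811/146099 ≈ 553.54*I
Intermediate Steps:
H = -223692 (H = -12 + 6*(-37280) = -12 - 223680 = -223692)
w = 4/146099 (w = 4/(-2 + (-50739 - 1*(-196840))) = 4/(-2 + (-50739 + 196840)) = 4/(-2 + 146101) = 4/146099 ≈ 2.7379e-5)
√(w + ((H - 13213) - 69507)) = √(4/146099 + ((-223692 - 13213) - 69507)) = √(4/146099 + (-236905 - 69507)) = √(4/146099 - 306412) = √(-44766486784/146099) = 16*I*√25548199033811/146099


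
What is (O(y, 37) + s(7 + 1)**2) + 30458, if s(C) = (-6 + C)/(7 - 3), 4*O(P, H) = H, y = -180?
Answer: 60935/2 ≈ 30468.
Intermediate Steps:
O(P, H) = H/4
s(C) = -3/2 + C/4 (s(C) = (-6 + C)/4 = (-6 + C)*(1/4) = -3/2 + C/4)
(O(y, 37) + s(7 + 1)**2) + 30458 = ((1/4)*37 + (-3/2 + (7 + 1)/4)**2) + 30458 = (37/4 + (-3/2 + (1/4)*8)**2) + 30458 = (37/4 + (-3/2 + 2)**2) + 30458 = (37/4 + (1/2)**2) + 30458 = (37/4 + 1/4) + 30458 = 19/2 + 30458 = 60935/2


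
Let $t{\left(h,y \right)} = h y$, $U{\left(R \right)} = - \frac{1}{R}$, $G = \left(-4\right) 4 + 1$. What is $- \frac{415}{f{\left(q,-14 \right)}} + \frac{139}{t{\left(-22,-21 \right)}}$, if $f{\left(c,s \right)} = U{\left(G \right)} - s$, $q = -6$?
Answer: $- \frac{2846621}{97482} \approx -29.202$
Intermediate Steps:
$G = -15$ ($G = -16 + 1 = -15$)
$f{\left(c,s \right)} = \frac{1}{15} - s$ ($f{\left(c,s \right)} = - \frac{1}{-15} - s = \left(-1\right) \left(- \frac{1}{15}\right) - s = \frac{1}{15} - s$)
$- \frac{415}{f{\left(q,-14 \right)}} + \frac{139}{t{\left(-22,-21 \right)}} = - \frac{415}{\frac{1}{15} - -14} + \frac{139}{\left(-22\right) \left(-21\right)} = - \frac{415}{\frac{1}{15} + 14} + \frac{139}{462} = - \frac{415}{\frac{211}{15}} + 139 \cdot \frac{1}{462} = \left(-415\right) \frac{15}{211} + \frac{139}{462} = - \frac{6225}{211} + \frac{139}{462} = - \frac{2846621}{97482}$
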